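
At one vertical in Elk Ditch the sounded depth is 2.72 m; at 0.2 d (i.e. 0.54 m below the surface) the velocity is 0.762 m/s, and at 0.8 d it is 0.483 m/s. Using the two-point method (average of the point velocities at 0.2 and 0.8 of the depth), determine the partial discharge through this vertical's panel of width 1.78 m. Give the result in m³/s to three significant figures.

v̄ = (0.762 + 0.483) / 2 = 0.6225 m/s
q = v̄ × d × w = 0.6225 × 2.72 × 1.78 = 3.014 m³/s

3.01 m³/s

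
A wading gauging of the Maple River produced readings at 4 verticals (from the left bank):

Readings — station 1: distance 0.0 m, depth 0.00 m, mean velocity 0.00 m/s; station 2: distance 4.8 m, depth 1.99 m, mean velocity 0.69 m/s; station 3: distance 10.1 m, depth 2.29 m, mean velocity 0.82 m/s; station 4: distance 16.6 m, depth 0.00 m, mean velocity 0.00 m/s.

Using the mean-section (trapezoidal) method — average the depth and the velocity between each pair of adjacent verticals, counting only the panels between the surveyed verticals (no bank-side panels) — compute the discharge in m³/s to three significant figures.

Panel 1-2: Δb = 4.8 m, d̄ = (0.00+1.99)/2 = 0.995, v̄ = (0.00+0.69)/2 = 0.345 → q = 4.8×0.995×0.345 = 1.648 m³/s
Panel 2-3: Δb = 5.3 m, d̄ = (1.99+2.29)/2 = 2.14, v̄ = (0.69+0.82)/2 = 0.755 → q = 5.3×2.14×0.755 = 8.563 m³/s
Panel 3-4: Δb = 6.5 m, d̄ = (2.29+0.00)/2 = 1.145, v̄ = (0.82+0.00)/2 = 0.41 → q = 6.5×1.145×0.41 = 3.051 m³/s
Q = Σ q = 13.26 m³/s

13.3 m³/s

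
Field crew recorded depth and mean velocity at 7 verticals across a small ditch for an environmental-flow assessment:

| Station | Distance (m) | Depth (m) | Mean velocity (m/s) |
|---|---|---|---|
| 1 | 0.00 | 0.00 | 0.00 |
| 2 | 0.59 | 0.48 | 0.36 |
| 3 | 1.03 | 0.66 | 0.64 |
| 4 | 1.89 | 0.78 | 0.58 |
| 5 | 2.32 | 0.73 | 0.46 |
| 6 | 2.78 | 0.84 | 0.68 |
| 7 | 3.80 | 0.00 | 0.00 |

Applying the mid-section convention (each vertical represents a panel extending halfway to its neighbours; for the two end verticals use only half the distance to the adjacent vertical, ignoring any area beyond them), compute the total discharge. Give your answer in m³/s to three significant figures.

1.23 m³/s

w_2 = (1.03 − 0.00)/2 = 0.515 m; q_2 = 0.36 × 0.48 × 0.515 = 0.08899 m³/s
w_3 = (1.89 − 0.59)/2 = 0.65 m; q_3 = 0.64 × 0.66 × 0.65 = 0.2746 m³/s
w_4 = (2.32 − 1.03)/2 = 0.645 m; q_4 = 0.58 × 0.78 × 0.645 = 0.2918 m³/s
w_5 = (2.78 − 1.89)/2 = 0.445 m; q_5 = 0.46 × 0.73 × 0.445 = 0.1494 m³/s
w_6 = (3.80 − 2.32)/2 = 0.74 m; q_6 = 0.68 × 0.84 × 0.74 = 0.4227 m³/s
Stations 1, 7 contribute zero (depth or velocity is 0).
Q = Σ qᵢ = 1.227 m³/s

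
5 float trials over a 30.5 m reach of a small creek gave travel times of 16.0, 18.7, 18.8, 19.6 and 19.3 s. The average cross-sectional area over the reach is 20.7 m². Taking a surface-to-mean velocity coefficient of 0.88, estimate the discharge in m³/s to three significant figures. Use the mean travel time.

t̄ = (16.0 + 18.7 + 18.8 + 19.6 + 19.3) / 5 = 18.48 s
v_surface = L / t̄ = 30.5 / 18.48 = 1.650 m/s
v_mean = 0.88 × 1.650 = 1.452 m/s
Q = A × v_mean = 20.7 × 1.452 = 30.06 m³/s

30.1 m³/s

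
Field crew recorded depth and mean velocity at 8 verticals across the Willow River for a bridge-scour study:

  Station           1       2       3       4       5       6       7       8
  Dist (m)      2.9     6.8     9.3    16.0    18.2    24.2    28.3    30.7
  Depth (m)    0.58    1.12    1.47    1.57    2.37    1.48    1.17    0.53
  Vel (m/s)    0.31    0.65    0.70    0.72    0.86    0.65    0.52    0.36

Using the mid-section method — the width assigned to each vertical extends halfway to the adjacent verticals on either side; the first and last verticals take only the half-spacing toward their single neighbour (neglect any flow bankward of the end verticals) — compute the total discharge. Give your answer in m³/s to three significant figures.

w_1 = (6.8 − 2.9)/2 = 1.95 m; q_1 = 0.31 × 0.58 × 1.95 = 0.3506 m³/s
w_2 = (9.3 − 2.9)/2 = 3.2 m; q_2 = 0.65 × 1.12 × 3.2 = 2.330 m³/s
w_3 = (16.0 − 6.8)/2 = 4.6 m; q_3 = 0.70 × 1.47 × 4.6 = 4.733 m³/s
w_4 = (18.2 − 9.3)/2 = 4.45 m; q_4 = 0.72 × 1.57 × 4.45 = 5.030 m³/s
w_5 = (24.2 − 16.0)/2 = 4.1 m; q_5 = 0.86 × 2.37 × 4.1 = 8.357 m³/s
w_6 = (28.3 − 18.2)/2 = 5.05 m; q_6 = 0.65 × 1.48 × 5.05 = 4.858 m³/s
w_7 = (30.7 − 24.2)/2 = 3.25 m; q_7 = 0.52 × 1.17 × 3.25 = 1.977 m³/s
w_8 = (30.7 − 28.3)/2 = 1.2 m; q_8 = 0.36 × 0.53 × 1.2 = 0.2290 m³/s
Q = Σ qᵢ = 27.86 m³/s

27.9 m³/s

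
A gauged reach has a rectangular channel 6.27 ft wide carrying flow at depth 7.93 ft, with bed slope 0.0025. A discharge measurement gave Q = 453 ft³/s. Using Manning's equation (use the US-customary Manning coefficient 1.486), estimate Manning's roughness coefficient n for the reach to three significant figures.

A = b·y = 6.27 × 7.93 = 49.72 ft²
P = b + 2y = 6.27 + 2×7.93 = 22.13 ft
R = A/P = 49.72/22.13 = 2.247 ft
n = (1.486/Q)·A·R^(2/3)·S^(1/2) = (1.486/453) × 49.72 × 1.715 × 0.05000 = 0.01399

0.0140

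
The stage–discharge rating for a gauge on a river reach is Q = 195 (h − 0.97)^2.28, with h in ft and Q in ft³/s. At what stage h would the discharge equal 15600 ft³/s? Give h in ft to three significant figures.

7.80 ft

h − h₀ = (Q/C)^(1/b) = (15600/195)^(1/2.28) = 6.834 ft
h = 0.97 + 6.834 = 7.804 ft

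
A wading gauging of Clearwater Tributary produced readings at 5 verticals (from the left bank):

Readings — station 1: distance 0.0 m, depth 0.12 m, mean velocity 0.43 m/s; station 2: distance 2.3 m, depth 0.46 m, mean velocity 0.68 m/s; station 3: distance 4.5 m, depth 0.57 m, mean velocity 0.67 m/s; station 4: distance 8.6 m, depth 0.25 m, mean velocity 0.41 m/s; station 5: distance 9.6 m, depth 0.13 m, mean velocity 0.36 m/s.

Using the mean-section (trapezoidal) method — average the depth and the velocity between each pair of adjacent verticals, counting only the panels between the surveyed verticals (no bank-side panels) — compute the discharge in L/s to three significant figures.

2120 L/s

Panel 1-2: Δb = 2.3 m, d̄ = (0.12+0.46)/2 = 0.29, v̄ = (0.43+0.68)/2 = 0.555 → q = 2.3×0.29×0.555 = 0.3702 m³/s
Panel 2-3: Δb = 2.2 m, d̄ = (0.46+0.57)/2 = 0.515, v̄ = (0.68+0.67)/2 = 0.675 → q = 2.2×0.515×0.675 = 0.7648 m³/s
Panel 3-4: Δb = 4.1 m, d̄ = (0.57+0.25)/2 = 0.41, v̄ = (0.67+0.41)/2 = 0.54 → q = 4.1×0.41×0.54 = 0.9077 m³/s
Panel 4-5: Δb = 1 m, d̄ = (0.25+0.13)/2 = 0.19, v̄ = (0.41+0.36)/2 = 0.385 → q = 1×0.19×0.385 = 0.07315 m³/s
Q = Σ q = 2.116 m³/s
= 2.116 × 1000 = 2116 L/s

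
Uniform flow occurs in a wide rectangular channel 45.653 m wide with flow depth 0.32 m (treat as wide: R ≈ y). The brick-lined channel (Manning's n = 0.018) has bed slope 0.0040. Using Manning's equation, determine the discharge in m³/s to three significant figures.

24.0 m³/s

A = b·y = 45.653 × 0.32 = 14.61 m²
Wide channel: R ≈ y = 0.32 m
Q = (1/n)·A·R^(2/3)·S^(1/2) = (1/0.018) × 14.61 × 0.3200^(2/3) × 0.0040^(1/2) = 24.01 m³/s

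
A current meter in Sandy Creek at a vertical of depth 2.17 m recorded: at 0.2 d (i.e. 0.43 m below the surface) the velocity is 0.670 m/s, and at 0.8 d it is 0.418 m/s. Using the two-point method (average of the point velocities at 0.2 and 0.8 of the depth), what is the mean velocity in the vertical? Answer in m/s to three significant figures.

v̄ = (0.670 + 0.418) / 2 = 0.5440 m/s

0.544 m/s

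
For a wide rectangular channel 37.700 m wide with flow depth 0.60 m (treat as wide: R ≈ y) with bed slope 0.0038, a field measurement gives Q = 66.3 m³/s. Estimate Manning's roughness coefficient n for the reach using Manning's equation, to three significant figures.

0.0150

A = b·y = 37.700 × 0.60 = 22.62 m²
Wide channel: R ≈ y = 0.60 m
n = (1/Q)·A·R^(2/3)·S^(1/2) = (1/66.3) × 22.62 × 0.7114 × 0.06164 = 0.01496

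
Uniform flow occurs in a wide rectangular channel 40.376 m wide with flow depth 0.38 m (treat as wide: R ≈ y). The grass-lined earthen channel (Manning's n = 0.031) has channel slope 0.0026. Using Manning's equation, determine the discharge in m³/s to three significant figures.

13.2 m³/s

A = b·y = 40.376 × 0.38 = 15.34 m²
Wide channel: R ≈ y = 0.38 m
Q = (1/n)·A·R^(2/3)·S^(1/2) = (1/0.031) × 15.34 × 0.3800^(2/3) × 0.0026^(1/2) = 13.24 m³/s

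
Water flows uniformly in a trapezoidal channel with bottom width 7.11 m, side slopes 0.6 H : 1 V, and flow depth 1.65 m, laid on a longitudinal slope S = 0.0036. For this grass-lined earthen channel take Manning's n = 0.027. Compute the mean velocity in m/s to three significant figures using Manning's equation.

A = (b + z·y)·y = (7.11 + 0.6×1.65)×1.65 = 13.37 m²
P = b + 2y√(1+z²) = 7.11 + 2×1.65×√(1+0.6²) = 10.96 m
R = A/P = 13.37/10.96 = 1.220 m
Q = (1/n)·A·R^(2/3)·S^(1/2) = (1/0.027) × 13.37 × 1.220^(2/3) × 0.0036^(1/2) = 33.90 m³/s
V = Q/A = 33.90/13.37 = 2.537 m/s

2.54 m/s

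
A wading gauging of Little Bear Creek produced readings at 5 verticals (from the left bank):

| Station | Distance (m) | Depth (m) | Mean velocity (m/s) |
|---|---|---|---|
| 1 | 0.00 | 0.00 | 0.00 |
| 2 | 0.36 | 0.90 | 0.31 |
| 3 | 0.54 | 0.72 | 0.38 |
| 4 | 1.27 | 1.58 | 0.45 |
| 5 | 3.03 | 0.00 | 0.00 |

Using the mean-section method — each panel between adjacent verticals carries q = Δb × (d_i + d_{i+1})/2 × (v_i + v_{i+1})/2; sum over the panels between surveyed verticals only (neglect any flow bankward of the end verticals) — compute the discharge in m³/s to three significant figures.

Panel 1-2: Δb = 0.36 m, d̄ = (0.00+0.90)/2 = 0.45, v̄ = (0.00+0.31)/2 = 0.155 → q = 0.36×0.45×0.155 = 0.02511 m³/s
Panel 2-3: Δb = 0.18 m, d̄ = (0.90+0.72)/2 = 0.81, v̄ = (0.31+0.38)/2 = 0.345 → q = 0.18×0.81×0.345 = 0.05030 m³/s
Panel 3-4: Δb = 0.73 m, d̄ = (0.72+1.58)/2 = 1.15, v̄ = (0.38+0.45)/2 = 0.415 → q = 0.73×1.15×0.415 = 0.3484 m³/s
Panel 4-5: Δb = 1.76 m, d̄ = (1.58+0.00)/2 = 0.79, v̄ = (0.45+0.00)/2 = 0.225 → q = 1.76×0.79×0.225 = 0.3128 m³/s
Q = Σ q = 0.7366 m³/s

0.737 m³/s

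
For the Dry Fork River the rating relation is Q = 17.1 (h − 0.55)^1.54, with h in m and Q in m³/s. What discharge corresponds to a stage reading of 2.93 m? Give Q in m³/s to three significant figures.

Q = 17.1 × (2.93 − 0.55)^1.54 = 17.1 × 2.38^1.54 = 65.00 m³/s

65.0 m³/s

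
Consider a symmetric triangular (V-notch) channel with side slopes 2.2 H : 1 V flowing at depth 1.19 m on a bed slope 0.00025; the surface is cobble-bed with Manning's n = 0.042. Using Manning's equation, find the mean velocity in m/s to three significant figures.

0.250 m/s

A = z·y² = 2.2×1.19² = 3.115 m²
P = 2y√(1+z²) = 2×1.19×√(1+2.2²) = 5.752 m
R = A/P = 3.115/5.752 = 0.5417 m
Q = (1/n)·A·R^(2/3)·S^(1/2) = (1/0.042) × 3.115 × 0.5417^(2/3) × 0.00025^(1/2) = 0.7793 m³/s
V = Q/A = 0.7793/3.115 = 0.2502 m/s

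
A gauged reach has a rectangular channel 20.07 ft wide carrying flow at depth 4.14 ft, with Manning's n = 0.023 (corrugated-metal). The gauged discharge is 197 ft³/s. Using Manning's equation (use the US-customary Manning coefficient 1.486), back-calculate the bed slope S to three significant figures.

0.000321

A = b·y = 20.07 × 4.14 = 83.09 ft²
P = b + 2y = 20.07 + 2×4.14 = 28.35 ft
R = A/P = 83.09/28.35 = 2.931 ft
S = (Q·n / (1.486·A·R^(2/3)))² = (197×0.023 / (1.486×83.09×2.048))² = 0.0003211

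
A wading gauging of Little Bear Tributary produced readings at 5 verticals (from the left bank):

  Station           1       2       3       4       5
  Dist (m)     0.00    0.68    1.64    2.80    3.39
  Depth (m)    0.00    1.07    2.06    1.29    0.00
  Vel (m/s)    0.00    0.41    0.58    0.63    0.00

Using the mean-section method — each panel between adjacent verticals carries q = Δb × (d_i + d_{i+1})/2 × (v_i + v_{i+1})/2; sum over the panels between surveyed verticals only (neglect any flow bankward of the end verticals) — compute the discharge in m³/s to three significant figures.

Panel 1-2: Δb = 0.68 m, d̄ = (0.00+1.07)/2 = 0.535, v̄ = (0.00+0.41)/2 = 0.205 → q = 0.68×0.535×0.205 = 0.07458 m³/s
Panel 2-3: Δb = 0.96 m, d̄ = (1.07+2.06)/2 = 1.565, v̄ = (0.41+0.58)/2 = 0.495 → q = 0.96×1.565×0.495 = 0.7437 m³/s
Panel 3-4: Δb = 1.16 m, d̄ = (2.06+1.29)/2 = 1.675, v̄ = (0.58+0.63)/2 = 0.605 → q = 1.16×1.675×0.605 = 1.176 m³/s
Panel 4-5: Δb = 0.59 m, d̄ = (1.29+0.00)/2 = 0.645, v̄ = (0.63+0.00)/2 = 0.315 → q = 0.59×0.645×0.315 = 0.1199 m³/s
Q = Σ q = 2.114 m³/s

2.11 m³/s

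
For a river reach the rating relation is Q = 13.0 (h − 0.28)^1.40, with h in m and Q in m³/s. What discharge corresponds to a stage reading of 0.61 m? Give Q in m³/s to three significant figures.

2.75 m³/s

Q = 13.0 × (0.61 − 0.28)^1.40 = 13.0 × 0.33^1.40 = 2.753 m³/s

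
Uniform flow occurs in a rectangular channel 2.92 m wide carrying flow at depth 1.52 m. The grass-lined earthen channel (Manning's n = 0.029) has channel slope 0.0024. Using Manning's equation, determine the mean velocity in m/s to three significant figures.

A = b·y = 2.92 × 1.52 = 4.438 m²
P = b + 2y = 2.92 + 2×1.52 = 5.960 m
R = A/P = 4.438/5.960 = 0.7447 m
Q = (1/n)·A·R^(2/3)·S^(1/2) = (1/0.029) × 4.438 × 0.7447^(2/3) × 0.0024^(1/2) = 6.160 m³/s
V = Q/A = 6.160/4.438 = 1.388 m/s

1.39 m/s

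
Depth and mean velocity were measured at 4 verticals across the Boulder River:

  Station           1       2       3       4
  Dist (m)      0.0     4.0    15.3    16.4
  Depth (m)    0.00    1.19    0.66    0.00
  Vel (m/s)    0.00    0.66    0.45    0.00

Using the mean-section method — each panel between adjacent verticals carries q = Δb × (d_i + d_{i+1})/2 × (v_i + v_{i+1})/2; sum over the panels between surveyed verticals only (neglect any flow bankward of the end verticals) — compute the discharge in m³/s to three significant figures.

6.67 m³/s

Panel 1-2: Δb = 4 m, d̄ = (0.00+1.19)/2 = 0.595, v̄ = (0.00+0.66)/2 = 0.33 → q = 4×0.595×0.33 = 0.7854 m³/s
Panel 2-3: Δb = 11.3 m, d̄ = (1.19+0.66)/2 = 0.925, v̄ = (0.66+0.45)/2 = 0.555 → q = 11.3×0.925×0.555 = 5.801 m³/s
Panel 3-4: Δb = 1.1 m, d̄ = (0.66+0.00)/2 = 0.33, v̄ = (0.45+0.00)/2 = 0.225 → q = 1.1×0.33×0.225 = 0.08168 m³/s
Q = Σ q = 6.668 m³/s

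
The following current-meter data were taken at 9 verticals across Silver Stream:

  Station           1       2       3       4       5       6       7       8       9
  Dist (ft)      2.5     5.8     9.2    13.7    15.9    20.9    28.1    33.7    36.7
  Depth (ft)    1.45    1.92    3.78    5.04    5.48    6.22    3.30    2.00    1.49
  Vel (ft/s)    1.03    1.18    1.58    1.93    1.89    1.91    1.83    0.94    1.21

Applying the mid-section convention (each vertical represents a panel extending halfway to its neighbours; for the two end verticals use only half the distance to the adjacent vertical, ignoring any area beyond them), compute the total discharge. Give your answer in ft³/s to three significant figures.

225 ft³/s

w_1 = (5.8 − 2.5)/2 = 1.65 ft; q_1 = 1.03 × 1.45 × 1.65 = 2.464 ft³/s
w_2 = (9.2 − 2.5)/2 = 3.35 ft; q_2 = 1.18 × 1.92 × 3.35 = 7.590 ft³/s
w_3 = (13.7 − 5.8)/2 = 3.95 ft; q_3 = 1.58 × 3.78 × 3.95 = 23.59 ft³/s
w_4 = (15.9 − 9.2)/2 = 3.35 ft; q_4 = 1.93 × 5.04 × 3.35 = 32.59 ft³/s
w_5 = (20.9 − 13.7)/2 = 3.6 ft; q_5 = 1.89 × 5.48 × 3.6 = 37.29 ft³/s
w_6 = (28.1 − 15.9)/2 = 6.1 ft; q_6 = 1.91 × 6.22 × 6.1 = 72.47 ft³/s
w_7 = (33.7 − 20.9)/2 = 6.4 ft; q_7 = 1.83 × 3.30 × 6.4 = 38.65 ft³/s
w_8 = (36.7 − 28.1)/2 = 4.3 ft; q_8 = 0.94 × 2.00 × 4.3 = 8.084 ft³/s
w_9 = (36.7 − 33.7)/2 = 1.5 ft; q_9 = 1.21 × 1.49 × 1.5 = 2.704 ft³/s
Q = Σ qᵢ = 225.4 ft³/s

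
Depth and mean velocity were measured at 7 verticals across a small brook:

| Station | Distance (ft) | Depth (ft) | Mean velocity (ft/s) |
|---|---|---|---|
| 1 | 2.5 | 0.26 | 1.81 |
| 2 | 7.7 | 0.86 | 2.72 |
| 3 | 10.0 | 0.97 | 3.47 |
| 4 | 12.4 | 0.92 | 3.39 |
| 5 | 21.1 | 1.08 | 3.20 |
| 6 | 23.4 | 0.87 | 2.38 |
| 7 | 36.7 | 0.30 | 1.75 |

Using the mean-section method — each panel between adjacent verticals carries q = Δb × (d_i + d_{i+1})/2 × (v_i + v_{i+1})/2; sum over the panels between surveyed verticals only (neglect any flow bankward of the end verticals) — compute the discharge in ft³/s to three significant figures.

Panel 1-2: Δb = 5.2 ft, d̄ = (0.26+0.86)/2 = 0.56, v̄ = (1.81+2.72)/2 = 2.265 → q = 5.2×0.56×2.265 = 6.596 ft³/s
Panel 2-3: Δb = 2.3 ft, d̄ = (0.86+0.97)/2 = 0.915, v̄ = (2.72+3.47)/2 = 3.095 → q = 2.3×0.915×3.095 = 6.513 ft³/s
Panel 3-4: Δb = 2.4 ft, d̄ = (0.97+0.92)/2 = 0.945, v̄ = (3.47+3.39)/2 = 3.43 → q = 2.4×0.945×3.43 = 7.779 ft³/s
Panel 4-5: Δb = 8.7 ft, d̄ = (0.92+1.08)/2 = 1, v̄ = (3.39+3.20)/2 = 3.295 → q = 8.7×1×3.295 = 28.67 ft³/s
Panel 5-6: Δb = 2.3 ft, d̄ = (1.08+0.87)/2 = 0.975, v̄ = (3.20+2.38)/2 = 2.79 → q = 2.3×0.975×2.79 = 6.257 ft³/s
Panel 6-7: Δb = 13.3 ft, d̄ = (0.87+0.30)/2 = 0.585, v̄ = (2.38+1.75)/2 = 2.065 → q = 13.3×0.585×2.065 = 16.07 ft³/s
Q = Σ q = 71.88 ft³/s

71.9 ft³/s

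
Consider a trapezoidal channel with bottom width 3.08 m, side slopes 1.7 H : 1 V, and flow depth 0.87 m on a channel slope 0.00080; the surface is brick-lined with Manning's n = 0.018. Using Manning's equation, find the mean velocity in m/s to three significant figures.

A = (b + z·y)·y = (3.08 + 1.7×0.87)×0.87 = 3.966 m²
P = b + 2y√(1+z²) = 3.08 + 2×0.87×√(1+1.7²) = 6.512 m
R = A/P = 3.966/6.512 = 0.6091 m
Q = (1/n)·A·R^(2/3)·S^(1/2) = (1/0.018) × 3.966 × 0.6091^(2/3) × 0.00080^(1/2) = 4.478 m³/s
V = Q/A = 4.478/3.966 = 1.129 m/s

1.13 m/s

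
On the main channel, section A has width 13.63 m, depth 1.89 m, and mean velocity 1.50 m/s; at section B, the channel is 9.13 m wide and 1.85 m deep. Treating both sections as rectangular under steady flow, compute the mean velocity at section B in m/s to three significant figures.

2.29 m/s

Q = A₁V₁ = (13.63×1.89) × 1.50 = 38.64 m³/s
A₂ = 9.13 × 1.85 = 16.89 m²
V₂ = Q/A₂ = 38.64/16.89 = 2.288 m/s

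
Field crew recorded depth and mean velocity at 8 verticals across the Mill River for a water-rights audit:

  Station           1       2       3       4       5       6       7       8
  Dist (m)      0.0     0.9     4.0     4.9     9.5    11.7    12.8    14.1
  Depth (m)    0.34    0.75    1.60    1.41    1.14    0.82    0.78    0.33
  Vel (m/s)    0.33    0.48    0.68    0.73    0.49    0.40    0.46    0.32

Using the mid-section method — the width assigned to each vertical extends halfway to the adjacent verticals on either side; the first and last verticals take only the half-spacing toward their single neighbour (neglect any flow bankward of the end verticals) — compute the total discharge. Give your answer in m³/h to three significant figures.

w_1 = (0.9 − 0.0)/2 = 0.45 m; q_1 = 0.33 × 0.34 × 0.45 = 0.05049 m³/s
w_2 = (4.0 − 0.0)/2 = 2 m; q_2 = 0.48 × 0.75 × 2 = 0.7200 m³/s
w_3 = (4.9 − 0.9)/2 = 2 m; q_3 = 0.68 × 1.60 × 2 = 2.176 m³/s
w_4 = (9.5 − 4.0)/2 = 2.75 m; q_4 = 0.73 × 1.41 × 2.75 = 2.831 m³/s
w_5 = (11.7 − 4.9)/2 = 3.4 m; q_5 = 0.49 × 1.14 × 3.4 = 1.899 m³/s
w_6 = (12.8 − 9.5)/2 = 1.65 m; q_6 = 0.40 × 0.82 × 1.65 = 0.5412 m³/s
w_7 = (14.1 − 11.7)/2 = 1.2 m; q_7 = 0.46 × 0.78 × 1.2 = 0.4306 m³/s
w_8 = (14.1 − 12.8)/2 = 0.65 m; q_8 = 0.32 × 0.33 × 0.65 = 0.06864 m³/s
Q = Σ qᵢ = 8.717 m³/s
= 8.717 × 3600 = 31380 m³/h

31400 m³/h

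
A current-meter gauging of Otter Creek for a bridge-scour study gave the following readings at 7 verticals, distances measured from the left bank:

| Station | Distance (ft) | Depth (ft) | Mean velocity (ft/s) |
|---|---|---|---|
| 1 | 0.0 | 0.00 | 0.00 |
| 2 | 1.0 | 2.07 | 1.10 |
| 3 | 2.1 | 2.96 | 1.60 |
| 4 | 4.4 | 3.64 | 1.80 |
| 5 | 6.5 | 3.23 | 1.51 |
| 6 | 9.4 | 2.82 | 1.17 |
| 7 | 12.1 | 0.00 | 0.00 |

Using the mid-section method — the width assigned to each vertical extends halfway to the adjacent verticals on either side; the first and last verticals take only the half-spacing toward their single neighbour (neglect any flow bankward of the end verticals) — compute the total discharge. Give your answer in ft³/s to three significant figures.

46.3 ft³/s

w_2 = (2.1 − 0.0)/2 = 1.05 ft; q_2 = 1.10 × 2.07 × 1.05 = 2.391 ft³/s
w_3 = (4.4 − 1.0)/2 = 1.7 ft; q_3 = 1.60 × 2.96 × 1.7 = 8.051 ft³/s
w_4 = (6.5 − 2.1)/2 = 2.2 ft; q_4 = 1.80 × 3.64 × 2.2 = 14.41 ft³/s
w_5 = (9.4 − 4.4)/2 = 2.5 ft; q_5 = 1.51 × 3.23 × 2.5 = 12.19 ft³/s
w_6 = (12.1 − 6.5)/2 = 2.8 ft; q_6 = 1.17 × 2.82 × 2.8 = 9.238 ft³/s
Stations 1, 7 contribute zero (depth or velocity is 0).
Q = Σ qᵢ = 46.29 ft³/s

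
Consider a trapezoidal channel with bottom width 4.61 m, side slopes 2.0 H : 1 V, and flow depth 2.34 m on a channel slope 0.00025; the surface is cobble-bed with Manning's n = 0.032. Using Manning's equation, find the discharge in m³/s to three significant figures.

13.7 m³/s

A = (b + z·y)·y = (4.61 + 2.0×2.34)×2.34 = 21.74 m²
P = b + 2y√(1+z²) = 4.61 + 2×2.34×√(1+2.0²) = 15.07 m
R = A/P = 21.74/15.07 = 1.442 m
Q = (1/n)·A·R^(2/3)·S^(1/2) = (1/0.032) × 21.74 × 1.442^(2/3) × 0.00025^(1/2) = 13.71 m³/s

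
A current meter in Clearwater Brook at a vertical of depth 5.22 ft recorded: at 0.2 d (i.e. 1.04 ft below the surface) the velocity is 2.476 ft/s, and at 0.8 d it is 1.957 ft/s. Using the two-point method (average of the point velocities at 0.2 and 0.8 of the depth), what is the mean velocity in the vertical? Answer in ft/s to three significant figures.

v̄ = (2.476 + 1.957) / 2 = 2.217 ft/s

2.22 ft/s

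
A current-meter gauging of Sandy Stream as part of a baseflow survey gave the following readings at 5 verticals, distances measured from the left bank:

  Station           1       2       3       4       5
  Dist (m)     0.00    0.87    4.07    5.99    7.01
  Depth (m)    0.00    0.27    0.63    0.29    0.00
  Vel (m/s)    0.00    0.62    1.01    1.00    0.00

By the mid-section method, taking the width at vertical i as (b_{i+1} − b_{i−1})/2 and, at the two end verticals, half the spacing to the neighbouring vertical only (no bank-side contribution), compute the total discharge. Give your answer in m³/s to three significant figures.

w_2 = (4.07 − 0.00)/2 = 2.035 m; q_2 = 0.62 × 0.27 × 2.035 = 0.3407 m³/s
w_3 = (5.99 − 0.87)/2 = 2.56 m; q_3 = 1.01 × 0.63 × 2.56 = 1.629 m³/s
w_4 = (7.01 − 4.07)/2 = 1.47 m; q_4 = 1.00 × 0.29 × 1.47 = 0.4263 m³/s
Stations 1, 5 contribute zero (depth or velocity is 0).
Q = Σ qᵢ = 2.396 m³/s

2.40 m³/s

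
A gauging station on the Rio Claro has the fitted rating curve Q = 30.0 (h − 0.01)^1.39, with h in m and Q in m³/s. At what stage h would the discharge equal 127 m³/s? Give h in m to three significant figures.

2.83 m

h − h₀ = (Q/C)^(1/b) = (127/30.0)^(1/1.39) = 2.824 m
h = 0.01 + 2.824 = 2.834 m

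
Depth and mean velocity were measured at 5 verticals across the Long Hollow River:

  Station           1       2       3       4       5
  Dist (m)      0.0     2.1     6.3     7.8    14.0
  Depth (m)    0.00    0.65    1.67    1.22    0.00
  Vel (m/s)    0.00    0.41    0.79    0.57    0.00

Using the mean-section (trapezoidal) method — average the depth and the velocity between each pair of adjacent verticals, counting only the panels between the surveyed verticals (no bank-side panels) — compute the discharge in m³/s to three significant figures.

Panel 1-2: Δb = 2.1 m, d̄ = (0.00+0.65)/2 = 0.325, v̄ = (0.00+0.41)/2 = 0.205 → q = 2.1×0.325×0.205 = 0.1399 m³/s
Panel 2-3: Δb = 4.2 m, d̄ = (0.65+1.67)/2 = 1.16, v̄ = (0.41+0.79)/2 = 0.6 → q = 4.2×1.16×0.6 = 2.923 m³/s
Panel 3-4: Δb = 1.5 m, d̄ = (1.67+1.22)/2 = 1.445, v̄ = (0.79+0.57)/2 = 0.68 → q = 1.5×1.445×0.68 = 1.474 m³/s
Panel 4-5: Δb = 6.2 m, d̄ = (1.22+0.00)/2 = 0.61, v̄ = (0.57+0.00)/2 = 0.285 → q = 6.2×0.61×0.285 = 1.078 m³/s
Q = Σ q = 5.615 m³/s

5.61 m³/s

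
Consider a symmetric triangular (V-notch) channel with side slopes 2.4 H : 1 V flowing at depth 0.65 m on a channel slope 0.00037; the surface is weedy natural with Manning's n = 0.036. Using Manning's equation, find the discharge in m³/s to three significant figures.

A = z·y² = 2.4×0.65² = 1.014 m²
P = 2y√(1+z²) = 2×0.65×√(1+2.4²) = 3.380 m
R = A/P = 1.014/3.380 = 0.3000 m
Q = (1/n)·A·R^(2/3)·S^(1/2) = (1/0.036) × 1.014 × 0.3000^(2/3) × 0.00037^(1/2) = 0.2428 m³/s

0.243 m³/s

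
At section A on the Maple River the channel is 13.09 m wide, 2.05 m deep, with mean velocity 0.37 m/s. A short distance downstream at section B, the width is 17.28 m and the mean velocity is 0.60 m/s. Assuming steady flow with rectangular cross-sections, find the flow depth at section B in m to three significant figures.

0.958 m

Q = A₁V₁ = (13.09×2.05) × 0.37 = 9.929 m³/s
d₂ = Q/(b₂ V₂) = 9.929/(17.28×0.60) = 0.9576 m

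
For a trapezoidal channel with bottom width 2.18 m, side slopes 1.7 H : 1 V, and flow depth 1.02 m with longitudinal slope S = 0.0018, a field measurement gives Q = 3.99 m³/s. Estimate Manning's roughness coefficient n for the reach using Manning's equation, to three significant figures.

A = (b + z·y)·y = (2.18 + 1.7×1.02)×1.02 = 3.992 m²
P = b + 2y√(1+z²) = 2.18 + 2×1.02×√(1+1.7²) = 6.204 m
R = A/P = 3.992/6.204 = 0.6436 m
n = (1/Q)·A·R^(2/3)·S^(1/2) = (1/3.99) × 3.992 × 0.7454 × 0.04243 = 0.03164

0.0316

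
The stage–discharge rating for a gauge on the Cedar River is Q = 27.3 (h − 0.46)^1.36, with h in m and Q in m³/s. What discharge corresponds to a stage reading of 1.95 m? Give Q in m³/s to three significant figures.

47.0 m³/s

Q = 27.3 × (1.95 − 0.46)^1.36 = 27.3 × 1.49^1.36 = 46.96 m³/s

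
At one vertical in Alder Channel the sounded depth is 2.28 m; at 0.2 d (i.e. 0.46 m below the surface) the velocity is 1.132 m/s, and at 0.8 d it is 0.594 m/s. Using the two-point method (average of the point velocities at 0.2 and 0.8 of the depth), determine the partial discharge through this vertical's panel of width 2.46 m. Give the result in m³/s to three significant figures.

v̄ = (1.132 + 0.594) / 2 = 0.8630 m/s
q = v̄ × d × w = 0.8630 × 2.28 × 2.46 = 4.840 m³/s

4.84 m³/s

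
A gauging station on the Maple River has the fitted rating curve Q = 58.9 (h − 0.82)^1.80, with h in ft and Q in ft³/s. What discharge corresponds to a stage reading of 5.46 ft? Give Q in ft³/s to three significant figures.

Q = 58.9 × (5.46 − 0.82)^1.80 = 58.9 × 4.64^1.80 = 932.9 ft³/s

933 ft³/s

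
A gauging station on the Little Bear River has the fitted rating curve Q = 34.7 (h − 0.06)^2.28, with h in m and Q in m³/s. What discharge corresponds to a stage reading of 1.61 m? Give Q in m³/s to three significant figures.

94.3 m³/s

Q = 34.7 × (1.61 − 0.06)^2.28 = 34.7 × 1.55^2.28 = 94.25 m³/s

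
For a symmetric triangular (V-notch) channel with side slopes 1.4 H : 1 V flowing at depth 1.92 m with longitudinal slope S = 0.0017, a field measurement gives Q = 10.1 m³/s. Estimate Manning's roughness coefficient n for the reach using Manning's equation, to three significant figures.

A = z·y² = 1.4×1.92² = 5.161 m²
P = 2y√(1+z²) = 2×1.92×√(1+1.4²) = 6.607 m
R = A/P = 5.161/6.607 = 0.7812 m
n = (1/Q)·A·R^(2/3)·S^(1/2) = (1/10.1) × 5.161 × 0.8482 × 0.04123 = 0.01787

0.0179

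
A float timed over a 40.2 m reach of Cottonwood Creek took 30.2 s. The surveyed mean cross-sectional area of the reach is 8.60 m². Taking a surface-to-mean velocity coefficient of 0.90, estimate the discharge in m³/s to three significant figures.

v_surface = L / t̄ = 40.2 / 30.2 = 1.331 m/s
v_mean = 0.90 × 1.331 = 1.198 m/s
Q = A × v_mean = 8.60 × 1.198 = 10.30 m³/s

10.3 m³/s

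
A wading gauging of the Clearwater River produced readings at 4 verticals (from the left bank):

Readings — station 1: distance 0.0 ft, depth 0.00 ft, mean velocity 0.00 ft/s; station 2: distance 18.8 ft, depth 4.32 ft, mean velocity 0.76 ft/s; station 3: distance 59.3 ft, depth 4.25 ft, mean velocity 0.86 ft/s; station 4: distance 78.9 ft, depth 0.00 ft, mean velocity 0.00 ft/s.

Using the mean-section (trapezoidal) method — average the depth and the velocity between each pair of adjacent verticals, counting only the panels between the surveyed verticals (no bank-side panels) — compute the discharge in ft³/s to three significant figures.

174 ft³/s

Panel 1-2: Δb = 18.8 ft, d̄ = (0.00+4.32)/2 = 2.16, v̄ = (0.00+0.76)/2 = 0.38 → q = 18.8×2.16×0.38 = 15.43 ft³/s
Panel 2-3: Δb = 40.5 ft, d̄ = (4.32+4.25)/2 = 4.285, v̄ = (0.76+0.86)/2 = 0.81 → q = 40.5×4.285×0.81 = 140.6 ft³/s
Panel 3-4: Δb = 19.6 ft, d̄ = (4.25+0.00)/2 = 2.125, v̄ = (0.86+0.00)/2 = 0.43 → q = 19.6×2.125×0.43 = 17.91 ft³/s
Q = Σ q = 173.9 ft³/s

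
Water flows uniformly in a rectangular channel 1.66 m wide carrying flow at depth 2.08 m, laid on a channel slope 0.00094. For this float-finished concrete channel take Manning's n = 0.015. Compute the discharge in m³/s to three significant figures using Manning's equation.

A = b·y = 1.66 × 2.08 = 3.453 m²
P = b + 2y = 1.66 + 2×2.08 = 5.820 m
R = A/P = 3.453/5.820 = 0.5933 m
Q = (1/n)·A·R^(2/3)·S^(1/2) = (1/0.015) × 3.453 × 0.5933^(2/3) × 0.00094^(1/2) = 4.983 m³/s

4.98 m³/s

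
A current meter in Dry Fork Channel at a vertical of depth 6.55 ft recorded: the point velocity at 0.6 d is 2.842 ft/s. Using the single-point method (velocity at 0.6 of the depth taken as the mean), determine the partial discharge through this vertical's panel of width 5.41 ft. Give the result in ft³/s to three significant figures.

101 ft³/s

v̄ = v₀.₆ = 2.842 ft/s
q = v̄ × d × w = 2.842 × 6.55 × 5.41 = 100.7 ft³/s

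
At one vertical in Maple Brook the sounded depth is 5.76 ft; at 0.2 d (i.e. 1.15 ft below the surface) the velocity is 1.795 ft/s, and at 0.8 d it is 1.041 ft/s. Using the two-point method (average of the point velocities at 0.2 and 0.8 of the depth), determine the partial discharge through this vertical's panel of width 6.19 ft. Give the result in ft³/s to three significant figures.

v̄ = (1.795 + 1.041) / 2 = 1.418 ft/s
q = v̄ × d × w = 1.418 × 5.76 × 6.19 = 50.56 ft³/s

50.6 ft³/s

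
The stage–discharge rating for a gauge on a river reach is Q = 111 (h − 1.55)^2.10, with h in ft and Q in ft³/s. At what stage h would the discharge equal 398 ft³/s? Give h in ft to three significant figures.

3.39 ft

h − h₀ = (Q/C)^(1/b) = (398/111)^(1/2.10) = 1.837 ft
h = 1.55 + 1.837 = 3.387 ft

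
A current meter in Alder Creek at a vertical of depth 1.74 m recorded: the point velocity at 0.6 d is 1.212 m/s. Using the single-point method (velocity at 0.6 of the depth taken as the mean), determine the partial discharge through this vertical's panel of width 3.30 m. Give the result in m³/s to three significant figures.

v̄ = v₀.₆ = 1.212 m/s
q = v̄ × d × w = 1.212 × 1.74 × 3.30 = 6.959 m³/s

6.96 m³/s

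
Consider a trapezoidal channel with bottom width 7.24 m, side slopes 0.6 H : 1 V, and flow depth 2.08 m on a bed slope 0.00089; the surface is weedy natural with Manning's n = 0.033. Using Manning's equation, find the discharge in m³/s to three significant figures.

A = (b + z·y)·y = (7.24 + 0.6×2.08)×2.08 = 17.66 m²
P = b + 2y√(1+z²) = 7.24 + 2×2.08×√(1+0.6²) = 12.09 m
R = A/P = 17.66/12.09 = 1.460 m
Q = (1/n)·A·R^(2/3)·S^(1/2) = (1/0.033) × 17.66 × 1.460^(2/3) × 0.00089^(1/2) = 20.54 m³/s

20.5 m³/s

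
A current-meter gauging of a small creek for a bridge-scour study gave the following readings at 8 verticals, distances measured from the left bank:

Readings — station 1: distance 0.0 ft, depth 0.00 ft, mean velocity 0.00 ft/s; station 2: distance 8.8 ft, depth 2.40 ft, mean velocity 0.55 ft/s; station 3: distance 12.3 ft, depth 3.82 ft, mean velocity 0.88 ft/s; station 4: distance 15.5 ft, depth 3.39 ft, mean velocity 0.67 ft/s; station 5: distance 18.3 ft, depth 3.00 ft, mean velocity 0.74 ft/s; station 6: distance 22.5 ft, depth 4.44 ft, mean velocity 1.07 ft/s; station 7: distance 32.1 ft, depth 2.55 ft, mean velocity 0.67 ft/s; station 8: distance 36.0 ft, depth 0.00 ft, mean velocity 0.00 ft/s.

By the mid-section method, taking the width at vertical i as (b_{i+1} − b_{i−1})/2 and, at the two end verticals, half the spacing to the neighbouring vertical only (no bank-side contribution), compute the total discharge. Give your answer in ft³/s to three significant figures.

w_2 = (12.3 − 0.0)/2 = 6.15 ft; q_2 = 0.55 × 2.40 × 6.15 = 8.118 ft³/s
w_3 = (15.5 − 8.8)/2 = 3.35 ft; q_3 = 0.88 × 3.82 × 3.35 = 11.26 ft³/s
w_4 = (18.3 − 12.3)/2 = 3 ft; q_4 = 0.67 × 3.39 × 3 = 6.814 ft³/s
w_5 = (22.5 − 15.5)/2 = 3.5 ft; q_5 = 0.74 × 3.00 × 3.5 = 7.770 ft³/s
w_6 = (32.1 − 18.3)/2 = 6.9 ft; q_6 = 1.07 × 4.44 × 6.9 = 32.78 ft³/s
w_7 = (36.0 − 22.5)/2 = 6.75 ft; q_7 = 0.67 × 2.55 × 6.75 = 11.53 ft³/s
Stations 1, 8 contribute zero (depth or velocity is 0).
Q = Σ qᵢ = 78.28 ft³/s

78.3 ft³/s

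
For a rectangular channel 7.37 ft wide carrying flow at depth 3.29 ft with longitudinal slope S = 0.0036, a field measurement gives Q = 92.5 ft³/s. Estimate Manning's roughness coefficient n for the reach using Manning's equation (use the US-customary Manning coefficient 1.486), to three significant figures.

0.0338

A = b·y = 7.37 × 3.29 = 24.25 ft²
P = b + 2y = 7.37 + 2×3.29 = 13.95 ft
R = A/P = 24.25/13.95 = 1.738 ft
n = (1.486/Q)·A·R^(2/3)·S^(1/2) = (1.486/92.5) × 24.25 × 1.446 × 0.06000 = 0.03379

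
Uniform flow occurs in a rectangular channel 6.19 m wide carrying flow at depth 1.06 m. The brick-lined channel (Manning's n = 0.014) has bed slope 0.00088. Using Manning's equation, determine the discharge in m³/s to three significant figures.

A = b·y = 6.19 × 1.06 = 6.561 m²
P = b + 2y = 6.19 + 2×1.06 = 8.310 m
R = A/P = 6.561/8.310 = 0.7896 m
Q = (1/n)·A·R^(2/3)·S^(1/2) = (1/0.014) × 6.561 × 0.7896^(2/3) × 0.00088^(1/2) = 11.88 m³/s

11.9 m³/s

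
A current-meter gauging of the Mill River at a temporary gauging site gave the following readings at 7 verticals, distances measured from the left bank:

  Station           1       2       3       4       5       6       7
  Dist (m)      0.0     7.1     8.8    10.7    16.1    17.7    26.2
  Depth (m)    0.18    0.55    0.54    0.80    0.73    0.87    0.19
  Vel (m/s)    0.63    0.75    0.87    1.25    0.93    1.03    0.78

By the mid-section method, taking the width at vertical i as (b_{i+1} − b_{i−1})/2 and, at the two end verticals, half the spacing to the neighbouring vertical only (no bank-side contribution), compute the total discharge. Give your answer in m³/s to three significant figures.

14.2 m³/s

w_1 = (7.1 − 0.0)/2 = 3.55 m; q_1 = 0.63 × 0.18 × 3.55 = 0.4026 m³/s
w_2 = (8.8 − 0.0)/2 = 4.4 m; q_2 = 0.75 × 0.55 × 4.4 = 1.815 m³/s
w_3 = (10.7 − 7.1)/2 = 1.8 m; q_3 = 0.87 × 0.54 × 1.8 = 0.8456 m³/s
w_4 = (16.1 − 8.8)/2 = 3.65 m; q_4 = 1.25 × 0.80 × 3.65 = 3.650 m³/s
w_5 = (17.7 − 10.7)/2 = 3.5 m; q_5 = 0.93 × 0.73 × 3.5 = 2.376 m³/s
w_6 = (26.2 − 16.1)/2 = 5.05 m; q_6 = 1.03 × 0.87 × 5.05 = 4.525 m³/s
w_7 = (26.2 − 17.7)/2 = 4.25 m; q_7 = 0.78 × 0.19 × 4.25 = 0.6299 m³/s
Q = Σ qᵢ = 14.24 m³/s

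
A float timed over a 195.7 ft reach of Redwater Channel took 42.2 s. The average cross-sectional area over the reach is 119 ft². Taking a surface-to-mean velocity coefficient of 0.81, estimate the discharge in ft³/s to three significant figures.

v_surface = L / t̄ = 195.7 / 42.2 = 4.637 ft/s
v_mean = 0.81 × 4.637 = 3.756 ft/s
Q = A × v_mean = 119 × 3.756 = 447.0 ft³/s

447 ft³/s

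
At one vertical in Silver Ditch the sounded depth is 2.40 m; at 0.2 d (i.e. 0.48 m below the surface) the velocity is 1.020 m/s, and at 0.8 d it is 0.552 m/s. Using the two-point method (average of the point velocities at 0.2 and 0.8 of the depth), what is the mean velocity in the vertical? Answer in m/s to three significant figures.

v̄ = (1.020 + 0.552) / 2 = 0.7860 m/s

0.786 m/s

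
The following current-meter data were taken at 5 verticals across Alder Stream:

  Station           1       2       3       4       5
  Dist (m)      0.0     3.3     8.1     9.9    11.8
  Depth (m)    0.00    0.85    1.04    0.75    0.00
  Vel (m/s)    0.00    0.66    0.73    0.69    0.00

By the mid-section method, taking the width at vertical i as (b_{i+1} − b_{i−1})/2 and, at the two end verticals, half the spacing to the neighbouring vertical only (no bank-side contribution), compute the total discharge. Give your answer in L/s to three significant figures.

w_2 = (8.1 − 0.0)/2 = 4.05 m; q_2 = 0.66 × 0.85 × 4.05 = 2.272 m³/s
w_3 = (9.9 − 3.3)/2 = 3.3 m; q_3 = 0.73 × 1.04 × 3.3 = 2.505 m³/s
w_4 = (11.8 − 8.1)/2 = 1.85 m; q_4 = 0.69 × 0.75 × 1.85 = 0.9574 m³/s
Stations 1, 5 contribute zero (depth or velocity is 0).
Q = Σ qᵢ = 5.735 m³/s
= 5.735 × 1000 = 5735 L/s

5730 L/s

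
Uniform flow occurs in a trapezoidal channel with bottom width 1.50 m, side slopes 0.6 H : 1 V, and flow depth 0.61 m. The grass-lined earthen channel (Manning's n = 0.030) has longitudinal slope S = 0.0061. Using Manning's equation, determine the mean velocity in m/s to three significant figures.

A = (b + z·y)·y = (1.50 + 0.6×0.61)×0.61 = 1.138 m²
P = b + 2y√(1+z²) = 1.50 + 2×0.61×√(1+0.6²) = 2.923 m
R = A/P = 1.138/2.923 = 0.3894 m
Q = (1/n)·A·R^(2/3)·S^(1/2) = (1/0.030) × 1.138 × 0.3894^(2/3) × 0.0061^(1/2) = 1.580 m³/s
V = Q/A = 1.580/1.138 = 1.388 m/s

1.39 m/s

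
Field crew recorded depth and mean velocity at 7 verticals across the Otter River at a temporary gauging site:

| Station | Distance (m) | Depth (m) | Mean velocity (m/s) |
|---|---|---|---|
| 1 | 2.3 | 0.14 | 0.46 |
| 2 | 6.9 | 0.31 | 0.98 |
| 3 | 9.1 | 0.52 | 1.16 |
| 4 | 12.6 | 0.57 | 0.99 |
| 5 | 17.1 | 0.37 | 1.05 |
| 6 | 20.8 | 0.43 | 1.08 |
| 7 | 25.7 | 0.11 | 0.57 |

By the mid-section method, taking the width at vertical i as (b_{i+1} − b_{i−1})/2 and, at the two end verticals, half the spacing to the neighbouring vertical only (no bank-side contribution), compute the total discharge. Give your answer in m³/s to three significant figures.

w_1 = (6.9 − 2.3)/2 = 2.3 m; q_1 = 0.46 × 0.14 × 2.3 = 0.1481 m³/s
w_2 = (9.1 − 2.3)/2 = 3.4 m; q_2 = 0.98 × 0.31 × 3.4 = 1.033 m³/s
w_3 = (12.6 − 6.9)/2 = 2.85 m; q_3 = 1.16 × 0.52 × 2.85 = 1.719 m³/s
w_4 = (17.1 − 9.1)/2 = 4 m; q_4 = 0.99 × 0.57 × 4 = 2.257 m³/s
w_5 = (20.8 − 12.6)/2 = 4.1 m; q_5 = 1.05 × 0.37 × 4.1 = 1.593 m³/s
w_6 = (25.7 − 17.1)/2 = 4.3 m; q_6 = 1.08 × 0.43 × 4.3 = 1.997 m³/s
w_7 = (25.7 − 20.8)/2 = 2.45 m; q_7 = 0.57 × 0.11 × 2.45 = 0.1536 m³/s
Q = Σ qᵢ = 8.901 m³/s

8.90 m³/s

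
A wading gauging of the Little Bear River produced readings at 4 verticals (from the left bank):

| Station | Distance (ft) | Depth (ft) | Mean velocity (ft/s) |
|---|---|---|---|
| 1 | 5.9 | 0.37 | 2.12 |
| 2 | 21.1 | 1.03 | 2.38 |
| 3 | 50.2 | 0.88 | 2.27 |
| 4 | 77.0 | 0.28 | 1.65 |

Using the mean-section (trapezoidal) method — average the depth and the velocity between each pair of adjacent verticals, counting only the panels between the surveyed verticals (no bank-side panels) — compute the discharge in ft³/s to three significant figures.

Panel 1-2: Δb = 15.2 ft, d̄ = (0.37+1.03)/2 = 0.7, v̄ = (2.12+2.38)/2 = 2.25 → q = 15.2×0.7×2.25 = 23.94 ft³/s
Panel 2-3: Δb = 29.1 ft, d̄ = (1.03+0.88)/2 = 0.955, v̄ = (2.38+2.27)/2 = 2.325 → q = 29.1×0.955×2.325 = 64.61 ft³/s
Panel 3-4: Δb = 26.8 ft, d̄ = (0.88+0.28)/2 = 0.58, v̄ = (2.27+1.65)/2 = 1.96 → q = 26.8×0.58×1.96 = 30.47 ft³/s
Q = Σ q = 119.0 ft³/s

119 ft³/s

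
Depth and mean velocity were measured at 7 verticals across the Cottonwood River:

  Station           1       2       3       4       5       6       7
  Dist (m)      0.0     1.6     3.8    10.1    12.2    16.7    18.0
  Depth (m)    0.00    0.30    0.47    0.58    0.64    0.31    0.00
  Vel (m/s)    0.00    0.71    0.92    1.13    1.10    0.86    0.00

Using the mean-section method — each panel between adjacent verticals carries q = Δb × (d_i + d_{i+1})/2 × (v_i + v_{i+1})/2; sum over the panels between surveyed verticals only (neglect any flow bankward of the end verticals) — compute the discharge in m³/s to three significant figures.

Panel 1-2: Δb = 1.6 m, d̄ = (0.00+0.30)/2 = 0.15, v̄ = (0.00+0.71)/2 = 0.355 → q = 1.6×0.15×0.355 = 0.08520 m³/s
Panel 2-3: Δb = 2.2 m, d̄ = (0.30+0.47)/2 = 0.385, v̄ = (0.71+0.92)/2 = 0.815 → q = 2.2×0.385×0.815 = 0.6903 m³/s
Panel 3-4: Δb = 6.3 m, d̄ = (0.47+0.58)/2 = 0.525, v̄ = (0.92+1.13)/2 = 1.025 → q = 6.3×0.525×1.025 = 3.390 m³/s
Panel 4-5: Δb = 2.1 m, d̄ = (0.58+0.64)/2 = 0.61, v̄ = (1.13+1.10)/2 = 1.115 → q = 2.1×0.61×1.115 = 1.428 m³/s
Panel 5-6: Δb = 4.5 m, d̄ = (0.64+0.31)/2 = 0.475, v̄ = (1.10+0.86)/2 = 0.98 → q = 4.5×0.475×0.98 = 2.095 m³/s
Panel 6-7: Δb = 1.3 m, d̄ = (0.31+0.00)/2 = 0.155, v̄ = (0.86+0.00)/2 = 0.43 → q = 1.3×0.155×0.43 = 0.08665 m³/s
Q = Σ q = 7.775 m³/s

7.78 m³/s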